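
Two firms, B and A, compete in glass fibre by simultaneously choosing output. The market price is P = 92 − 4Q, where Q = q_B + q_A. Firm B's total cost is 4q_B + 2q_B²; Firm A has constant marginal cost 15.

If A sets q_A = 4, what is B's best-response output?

6

Firm B's profit: π = q_B(92 − 4(q_B + q_A)) − 4q_B − 2q_B².
∂π/∂q_B = 88 − 12q_B − 4q_A = 0, so q_B = 22/3 − (1/3)q_A.
At q_A = 4: q_B = 22/3 − (1/3)·4 = 6.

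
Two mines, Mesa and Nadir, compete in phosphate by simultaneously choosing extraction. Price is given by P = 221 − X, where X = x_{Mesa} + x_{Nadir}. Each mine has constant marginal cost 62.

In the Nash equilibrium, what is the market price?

Mine Mesa's profit: π = x_{Mesa}(221 − (x_{Mesa} + x_{Nadir})) − 62x_{Mesa}.
∂π/∂x_{Mesa} = 159 − 2x_{Mesa} − x_{Nadir} = 0, so x_{Mesa} = 79.5 − 0.5x_{Nadir}.
The game is symmetric, so in equilibrium x_{Nadir} = x_{Mesa}: the reaction function gives 1.5x_{Mesa} = 79.5, hence x_{Mesa} = 53.
Equilibrium price: P = 221 − 106 = 115.

115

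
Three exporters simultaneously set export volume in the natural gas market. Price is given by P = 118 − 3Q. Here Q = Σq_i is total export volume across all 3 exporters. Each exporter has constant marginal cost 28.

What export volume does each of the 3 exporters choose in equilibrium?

7.5

A representative exporter's profit is π_i = q_i(118 − 3Q) − 28q_i, with Q = q_i + Σ_{j≠i} q_j.
First-order condition: 90 − 6q_i − 3Σ_{j≠i} q_j = 0.
In a symmetric equilibrium every exporter chooses the same q, so Σ_{j≠i} q_j = 2q. The condition becomes 90 − 12q = 0, giving q = 90/12 = 7.5.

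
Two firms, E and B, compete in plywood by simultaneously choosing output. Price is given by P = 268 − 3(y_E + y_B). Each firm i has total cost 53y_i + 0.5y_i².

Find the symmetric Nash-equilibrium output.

Firm E's profit: π = y_E(268 − 3(y_E + y_B)) − 53y_E − 0.5y_E².
∂π/∂y_E = 215 − 7y_E − 3y_B = 0, so y_E = 215/7 − (3/7)y_B.
The game is symmetric, so in equilibrium y_B = y_E: the reaction function gives (10/7)y_E = 215/7, hence y_E = 21.5.

21.5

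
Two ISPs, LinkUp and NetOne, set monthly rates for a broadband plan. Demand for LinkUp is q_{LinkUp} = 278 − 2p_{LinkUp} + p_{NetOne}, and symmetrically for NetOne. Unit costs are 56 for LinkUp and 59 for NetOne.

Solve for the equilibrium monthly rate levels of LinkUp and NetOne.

LinkUp's profit: π = (p_{LinkUp} − 56)(278 − 2p_{LinkUp} + p_{NetOne}).
∂π/∂p_{LinkUp} = 390 − 4p_{LinkUp} + p_{NetOne} = 0 ⇒ p_{LinkUp} = 97.5 + 0.25p_{NetOne}.
Similarly p_{NetOne} = 99 + 0.25p_{LinkUp}.
Solving the two reaction functions simultaneously: (1 − (0.25)(0.25))p_{LinkUp} = 97.5 + 0.25·99, so 0.9375p_{LinkUp} = 122.25 and p_{LinkUp} = 130.4.
Then p_{NetOne} = 99 + 0.25·130.4 = 131.6.

130.4, 131.6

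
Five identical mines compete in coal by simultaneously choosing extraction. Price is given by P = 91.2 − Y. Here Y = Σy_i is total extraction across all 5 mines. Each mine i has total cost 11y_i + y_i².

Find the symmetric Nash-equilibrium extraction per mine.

A representative mine's profit is π_i = y_i(91.2 − Y) − 11y_i − y_i², with Y = y_i + Σ_{j≠i} y_j.
First-order condition: 80.2 − 4y_i − Σ_{j≠i} y_j = 0.
With identical mines, set every y_j = y: then 80.2 − 4y − 4y = 0, i.e. y = 80.2/8 = 10.025.

10.025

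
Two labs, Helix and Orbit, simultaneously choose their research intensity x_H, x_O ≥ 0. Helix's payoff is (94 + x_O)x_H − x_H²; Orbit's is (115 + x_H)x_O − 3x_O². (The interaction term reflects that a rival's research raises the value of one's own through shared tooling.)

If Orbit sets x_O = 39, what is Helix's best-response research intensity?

Expanding Helix's payoff: 94x_H + x_Ox_H − x_H².
∂π/∂x_H = 94 + x_O − 2x_H = 0, so x_H = 47 + 0.5x_O.
At x_O = 39: x_H = 47 + 0.5·39 = 66.5.

66.5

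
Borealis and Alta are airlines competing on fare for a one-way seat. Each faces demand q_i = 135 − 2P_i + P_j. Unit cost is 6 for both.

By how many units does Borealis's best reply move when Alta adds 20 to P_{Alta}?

Borealis's profit: π = (P_{Borealis} − 6)(135 − 2P_{Borealis} + P_{Alta}).
∂π/∂P_{Borealis} = 147 − 4P_{Borealis} + P_{Alta} = 0 ⇒ P_{Borealis} = 36.75 + 0.25P_{Alta}.
The reaction-function slope is 0.25, so a 20-unit rise in P_{Alta} moves P_{Borealis} by 0.25 × 20 = 5. Borealis's best response rises — the actions are strategic complements.

5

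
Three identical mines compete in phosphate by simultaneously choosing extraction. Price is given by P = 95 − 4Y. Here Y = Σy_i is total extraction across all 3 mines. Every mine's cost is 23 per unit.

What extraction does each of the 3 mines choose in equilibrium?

A representative mine's profit is π_i = y_i(95 − 4Y) − 23y_i, with Y = y_i + Σ_{j≠i} y_j.
First-order condition: 72 − 8y_i − 4Σ_{j≠i} y_j = 0.
In a symmetric equilibrium every mine chooses the same y, so Σ_{j≠i} y_j = 2y. The condition becomes 72 − 16y = 0, giving y = 72/16 = 4.5.

4.5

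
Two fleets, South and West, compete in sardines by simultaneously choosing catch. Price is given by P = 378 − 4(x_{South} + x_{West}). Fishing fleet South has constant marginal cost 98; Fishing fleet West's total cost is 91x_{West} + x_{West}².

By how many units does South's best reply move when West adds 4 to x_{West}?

Fishing fleet South's profit: π = x_{South}(378 − 4(x_{South} + x_{West})) − 98x_{South}.
∂π/∂x_{South} = 280 − 8x_{South} − 4x_{West} = 0, so x_{South} = 35 − 0.5x_{West}.
The reaction-function slope is −0.5, so a 4-unit rise in x_{West} moves x_{South} by −0.5 × 4 = −2. South's best response falls — the actions are strategic substitutes.

-2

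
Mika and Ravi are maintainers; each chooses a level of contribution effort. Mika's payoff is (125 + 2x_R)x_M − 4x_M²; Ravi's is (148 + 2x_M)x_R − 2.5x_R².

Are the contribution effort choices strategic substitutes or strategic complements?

Expanding Mika's payoff: 125x_M + 2x_Rx_M − 4x_M².
∂π/∂x_M = 125 + 2x_R − 8x_M = 0, so x_M = 15.625 + 0.25x_R.
The best-response slope dx_M/dx_R = 0.25 > 0: the reaction function is upward-sloping, so the choices are strategic complements.

strategic complements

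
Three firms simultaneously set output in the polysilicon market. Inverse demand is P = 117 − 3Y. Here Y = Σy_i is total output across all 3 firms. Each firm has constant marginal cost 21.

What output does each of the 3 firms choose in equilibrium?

8

A representative firm's profit is π_i = y_i(117 − 3Y) − 21y_i, with Y = y_i + Σ_{j≠i} y_j.
First-order condition: 96 − 6y_i − 3Σ_{j≠i} y_j = 0.
With identical firms, set every y_j = y: then 96 − 6y − 6y = 0, i.e. y = 96/12 = 8.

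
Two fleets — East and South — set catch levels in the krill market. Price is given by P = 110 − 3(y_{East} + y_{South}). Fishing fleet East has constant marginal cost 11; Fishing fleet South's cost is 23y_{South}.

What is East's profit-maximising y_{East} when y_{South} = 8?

Fishing fleet East's profit: π = y_{East}(110 − 3(y_{East} + y_{South})) − 11y_{East}.
∂π/∂y_{East} = 99 − 6y_{East} − 3y_{South} = 0, so y_{East} = 16.5 − 0.5y_{South}.
At y_{South} = 8: y_{East} = 16.5 − 0.5·8 = 12.5.

12.5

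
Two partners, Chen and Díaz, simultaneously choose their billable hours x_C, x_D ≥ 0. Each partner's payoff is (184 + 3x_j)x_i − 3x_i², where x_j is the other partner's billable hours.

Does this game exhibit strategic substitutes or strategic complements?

strategic complements

Chen's payoff is (184 + 3x_D)x_C − 3x_C².
∂π/∂x_C = 184 + 3x_D − 6x_C = 0, so x_C = 92/3 + 0.5x_D.
The best-response slope dx_C/dx_D = 0.5 > 0: the reaction function is upward-sloping, so the choices are strategic complements.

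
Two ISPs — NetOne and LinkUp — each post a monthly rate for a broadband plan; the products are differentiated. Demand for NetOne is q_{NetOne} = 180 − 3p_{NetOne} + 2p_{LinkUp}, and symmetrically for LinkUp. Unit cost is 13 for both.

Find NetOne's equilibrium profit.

5229.1875

NetOne's profit: π = (p_{NetOne} − 13)(180 − 3p_{NetOne} + 2p_{LinkUp}).
∂π/∂p_{NetOne} = 219 − 6p_{NetOne} + 2p_{LinkUp} = 0 ⇒ p_{NetOne} = 36.5 + (1/3)p_{LinkUp}.
Setting p_{NetOne} = p_{LinkUp} in the reaction function: p_{NetOne} = 36.5 + (1/3)p_{NetOne}, so p_{NetOne} = 36.5 / (2/3) = 54.75.
q_{NetOne} = 180 − 3·54.75 + 2·54.75 = 125.25.
Profit = (54.75 − 13)·125.25 = 5229.1875.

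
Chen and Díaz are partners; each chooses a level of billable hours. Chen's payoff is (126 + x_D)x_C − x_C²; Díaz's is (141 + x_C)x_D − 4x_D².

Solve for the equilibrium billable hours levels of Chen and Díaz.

76.6, 27.2

Expanding Chen's payoff: 126x_C + x_Dx_C − x_C².
∂π/∂x_C = 126 + x_D − 2x_C = 0, so x_C = 63 + 0.5x_D.
Likewise for Díaz: x_D = 17.625 + 0.125x_C.
Solving the two reaction functions simultaneously: (1 − (0.5)(0.125))x_C = 63 + 0.5·17.625, so 0.9375x_C = 71.8125 and x_C = 76.6.
Then x_D = 17.625 + 0.125·76.6 = 27.2.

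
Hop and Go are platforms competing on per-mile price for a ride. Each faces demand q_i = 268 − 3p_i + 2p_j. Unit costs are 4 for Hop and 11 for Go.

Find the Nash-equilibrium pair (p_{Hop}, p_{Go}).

Hop's profit: π = (p_{Hop} − 4)(268 − 3p_{Hop} + 2p_{Go}).
∂π/∂p_{Hop} = 280 − 6p_{Hop} + 2p_{Go} = 0 ⇒ p_{Hop} = 140/3 + (1/3)p_{Go}.
Similarly p_{Go} = 301/6 + (1/3)p_{Hop}.
Solving the two reaction functions simultaneously: (1 − (1/3)(1/3))p_{Hop} = 140/3 + (1/3)·(301/6), so (8/9)p_{Hop} = 1141/18 and p_{Hop} = 71.3125.
Then p_{Go} = 301/6 + (1/3)·71.3125 = 73.9375.

71.3125, 73.9375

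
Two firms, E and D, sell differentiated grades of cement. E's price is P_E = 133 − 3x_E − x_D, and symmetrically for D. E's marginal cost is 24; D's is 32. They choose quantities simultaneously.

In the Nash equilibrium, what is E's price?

71.4

Firm E's profit: π = x_E(133 − 3x_E − x_D) − 24x_E.
∂π/∂x_E = 109 − 6x_E − x_D = 0 ⇒ x_E = 109/6 − (1/6)x_D.
Similarly x_D = 101/6 − (1/6)x_E.
Plugging x_D into E's best response: x_E = 109/6 − (1/6)(101/6 − (1/6)x_E) ⇒ (35/36)x_E = 553/36, so x_E = 15.8.
Then x_D = 101/6 − (1/6)·15.8 = 14.2.
P_E = 133 − 3·15.8 − 14.2 = 71.4.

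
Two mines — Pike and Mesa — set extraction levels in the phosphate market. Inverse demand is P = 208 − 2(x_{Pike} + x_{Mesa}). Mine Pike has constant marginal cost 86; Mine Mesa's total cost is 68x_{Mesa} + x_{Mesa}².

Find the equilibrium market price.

131.2

Mine Pike's profit: π = x_{Pike}(208 − 2(x_{Pike} + x_{Mesa})) − 86x_{Pike}.
∂π/∂x_{Pike} = 122 − 4x_{Pike} − 2x_{Mesa} = 0, so x_{Pike} = 30.5 − 0.5x_{Mesa}.
For Mesa: ∂π/∂x_{Mesa} = 140 − 6x_{Mesa} − 2x_{Pike} = 0 ⇒ x_{Mesa} = 70/3 − (1/3)x_{Pike}.
Solving the two reaction functions simultaneously: (1 − (−0.5)(−1/3))x_{Pike} = 30.5 − 0.5·(70/3), so (5/6)x_{Pike} = 113/6 and x_{Pike} = 22.6.
Then x_{Mesa} = 70/3 − (1/3)·22.6 = 15.8.
Equilibrium price: P = 208 − 2·38.4 = 131.2.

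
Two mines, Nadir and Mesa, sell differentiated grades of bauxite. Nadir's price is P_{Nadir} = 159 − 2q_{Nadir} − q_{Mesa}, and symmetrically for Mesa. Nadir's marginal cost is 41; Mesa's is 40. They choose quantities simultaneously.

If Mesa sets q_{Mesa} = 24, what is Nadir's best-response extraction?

23.5

Mine Nadir's profit: π = q_{Nadir}(159 − 2q_{Nadir} − q_{Mesa}) − 41q_{Nadir}.
∂π/∂q_{Nadir} = 118 − 4q_{Nadir} − q_{Mesa} = 0 ⇒ q_{Nadir} = 29.5 − 0.25q_{Mesa}.
At q_{Mesa} = 24: q_{Nadir} = 29.5 − 0.25·24 = 23.5.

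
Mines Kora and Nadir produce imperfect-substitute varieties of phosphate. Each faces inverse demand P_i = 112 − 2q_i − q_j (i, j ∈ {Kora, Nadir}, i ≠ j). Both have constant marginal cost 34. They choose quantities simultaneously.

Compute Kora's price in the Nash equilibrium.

65.2

Mine Kora's profit: π = q_{Kora}(112 − 2q_{Kora} − q_{Nadir}) − 34q_{Kora}.
∂π/∂q_{Kora} = 78 − 4q_{Kora} − q_{Nadir} = 0 ⇒ q_{Kora} = 19.5 − 0.25q_{Nadir}.
Setting q_{Kora} = q_{Nadir} in the reaction function: q_{Kora} = 19.5 − 0.25q_{Kora}, so q_{Kora} = 19.5 / 1.25 = 15.6.
P_{Kora} = 112 − 2·15.6 − 15.6 = 65.2.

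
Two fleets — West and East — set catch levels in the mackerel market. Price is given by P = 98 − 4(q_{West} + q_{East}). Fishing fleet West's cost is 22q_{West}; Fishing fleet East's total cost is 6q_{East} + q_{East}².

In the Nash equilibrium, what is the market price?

Fishing fleet West's profit: π = q_{West}(98 − 4(q_{West} + q_{East})) − 22q_{West}.
∂π/∂q_{West} = 76 − 8q_{West} − 4q_{East} = 0, so q_{West} = 9.5 − 0.5q_{East}.
For East: ∂π/∂q_{East} = 92 − 10q_{East} − 4q_{West} = 0 ⇒ q_{East} = 9.2 − 0.4q_{West}.
Plugging q_{East} into West's best response: q_{West} = 9.5 − 0.5(9.2 − 0.4q_{West}) ⇒ 0.8q_{West} = 4.9, so q_{West} = 6.125.
Then q_{East} = 9.2 − 0.4·6.125 = 6.75.
Equilibrium price: P = 98 − 4·12.875 = 46.5.

46.5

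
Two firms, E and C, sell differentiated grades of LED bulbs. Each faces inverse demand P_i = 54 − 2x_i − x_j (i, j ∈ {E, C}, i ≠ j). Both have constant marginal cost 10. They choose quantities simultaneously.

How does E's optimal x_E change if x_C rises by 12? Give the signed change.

Firm E's profit: π = x_E(54 − 2x_E − x_C) − 10x_E.
∂π/∂x_E = 44 − 4x_E − x_C = 0 ⇒ x_E = 11 − 0.25x_C.
The reaction-function slope is −0.25, so a 12-unit rise in x_C moves x_E by −0.25 × 12 = −3. E's best response falls — the actions are strategic substitutes.

-3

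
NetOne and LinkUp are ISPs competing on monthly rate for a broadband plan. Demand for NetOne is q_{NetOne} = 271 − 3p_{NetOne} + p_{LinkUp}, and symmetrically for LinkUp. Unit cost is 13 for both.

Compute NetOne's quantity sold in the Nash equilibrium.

147

NetOne's profit: π = (p_{NetOne} − 13)(271 − 3p_{NetOne} + p_{LinkUp}).
∂π/∂p_{NetOne} = 310 − 6p_{NetOne} + p_{LinkUp} = 0 ⇒ p_{NetOne} = 155/3 + (1/6)p_{LinkUp}.
The game is symmetric, so in equilibrium p_{LinkUp} = p_{NetOne}: the reaction function gives (5/6)p_{NetOne} = 155/3, hence p_{NetOne} = 62.
q_{NetOne} = 271 − 3·62 + 62 = 147.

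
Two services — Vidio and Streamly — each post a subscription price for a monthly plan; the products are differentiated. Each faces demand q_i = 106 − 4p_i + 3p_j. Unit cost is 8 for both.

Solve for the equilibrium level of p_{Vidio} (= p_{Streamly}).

27.6

Vidio's profit: π = (p_{Vidio} − 8)(106 − 4p_{Vidio} + 3p_{Streamly}).
∂π/∂p_{Vidio} = 138 − 8p_{Vidio} + 3p_{Streamly} = 0 ⇒ p_{Vidio} = 17.25 + 0.375p_{Streamly}.
By symmetry p_{Streamly} = p_{Vidio}; substituting into the reaction function, 0.625p_{Vidio} = 17.25 and p_{Vidio} = 27.6.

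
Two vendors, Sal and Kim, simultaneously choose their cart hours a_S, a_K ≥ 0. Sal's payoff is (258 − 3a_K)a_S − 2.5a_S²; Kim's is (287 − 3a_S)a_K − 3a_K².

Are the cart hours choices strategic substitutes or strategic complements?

Expanding Sal's payoff: 258a_S − 3a_Ka_S − 2.5a_S².
∂π/∂a_S = 258 − 3a_K − 5a_S = 0, so a_S = 51.6 − 0.6a_K.
The best-response slope da_S/da_K = −0.6 < 0: the reaction function is downward-sloping, so the choices are strategic substitutes.

strategic substitutes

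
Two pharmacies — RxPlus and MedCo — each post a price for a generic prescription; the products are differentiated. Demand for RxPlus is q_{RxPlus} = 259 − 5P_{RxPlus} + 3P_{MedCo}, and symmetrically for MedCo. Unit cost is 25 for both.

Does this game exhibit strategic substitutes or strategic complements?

RxPlus's profit: π = (P_{RxPlus} − 25)(259 − 5P_{RxPlus} + 3P_{MedCo}).
∂π/∂P_{RxPlus} = 384 − 10P_{RxPlus} + 3P_{MedCo} = 0 ⇒ P_{RxPlus} = 38.4 + 0.3P_{MedCo}.
The best-response slope dP_{RxPlus}/dP_{MedCo} = 0.3 > 0: the reaction function is upward-sloping, so the choices are strategic complements.

strategic complements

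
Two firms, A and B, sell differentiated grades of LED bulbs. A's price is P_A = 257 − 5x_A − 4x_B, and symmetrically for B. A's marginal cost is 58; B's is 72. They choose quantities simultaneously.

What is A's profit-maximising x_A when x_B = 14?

Firm A's profit: π = x_A(257 − 5x_A − 4x_B) − 58x_A.
∂π/∂x_A = 199 − 10x_A − 4x_B = 0 ⇒ x_A = 19.9 − 0.4x_B.
At x_B = 14: x_A = 19.9 − 0.4·14 = 14.3.

14.3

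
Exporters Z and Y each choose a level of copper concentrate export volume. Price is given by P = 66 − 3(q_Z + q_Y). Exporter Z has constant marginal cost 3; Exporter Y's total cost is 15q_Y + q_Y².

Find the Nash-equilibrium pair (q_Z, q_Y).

Exporter Z's profit: π = q_Z(66 − 3(q_Z + q_Y)) − 3q_Z.
∂π/∂q_Z = 63 − 6q_Z − 3q_Y = 0, so q_Z = 10.5 − 0.5q_Y.
For Y: ∂π/∂q_Y = 51 − 8q_Y − 3q_Z = 0 ⇒ q_Y = 6.375 − 0.375q_Z.
Substituting the second reaction function into the first: q_Z = 10.5 − 0.5(6.375 − 0.375q_Z), which gives 0.8125q_Z = 7.3125 ⇒ q_Z = 9.
Then q_Y = 6.375 − 0.375·9 = 3.

9, 3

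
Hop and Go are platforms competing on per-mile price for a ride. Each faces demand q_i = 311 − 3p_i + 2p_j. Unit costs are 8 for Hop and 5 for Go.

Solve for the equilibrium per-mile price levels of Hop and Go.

Hop's profit: π = (p_{Hop} − 8)(311 − 3p_{Hop} + 2p_{Go}).
∂π/∂p_{Hop} = 335 − 6p_{Hop} + 2p_{Go} = 0 ⇒ p_{Hop} = 335/6 + (1/3)p_{Go}.
Similarly p_{Go} = 163/3 + (1/3)p_{Hop}.
Substituting the second reaction function into the first: p_{Hop} = 335/6 + (1/3)(163/3 + (1/3)p_{Hop}), which gives (8/9)p_{Hop} = 1331/18 ⇒ p_{Hop} = 83.1875.
Then p_{Go} = 163/3 + (1/3)·83.1875 = 82.0625.

83.1875, 82.0625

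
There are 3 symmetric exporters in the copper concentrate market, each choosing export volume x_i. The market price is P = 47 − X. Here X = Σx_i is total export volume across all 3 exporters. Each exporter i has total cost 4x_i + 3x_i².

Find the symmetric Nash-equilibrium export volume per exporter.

A representative exporter's profit is π_i = x_i(47 − X) − 4x_i − 3x_i², with X = x_i + Σ_{j≠i} x_j.
First-order condition: 43 − 8x_i − Σ_{j≠i} x_j = 0.
In a symmetric equilibrium every exporter chooses the same x, so Σ_{j≠i} x_j = 2x. The condition becomes 43 − 10x = 0, giving x = 43/10 = 4.3.

4.3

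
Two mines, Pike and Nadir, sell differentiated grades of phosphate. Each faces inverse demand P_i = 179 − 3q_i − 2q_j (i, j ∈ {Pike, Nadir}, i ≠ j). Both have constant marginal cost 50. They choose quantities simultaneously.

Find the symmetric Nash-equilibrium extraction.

16.125

Mine Pike's profit: π = q_{Pike}(179 − 3q_{Pike} − 2q_{Nadir}) − 50q_{Pike}.
∂π/∂q_{Pike} = 129 − 6q_{Pike} − 2q_{Nadir} = 0 ⇒ q_{Pike} = 21.5 − (1/3)q_{Nadir}.
By symmetry q_{Nadir} = q_{Pike}; substituting into the reaction function, (4/3)q_{Pike} = 21.5 and q_{Pike} = 16.125.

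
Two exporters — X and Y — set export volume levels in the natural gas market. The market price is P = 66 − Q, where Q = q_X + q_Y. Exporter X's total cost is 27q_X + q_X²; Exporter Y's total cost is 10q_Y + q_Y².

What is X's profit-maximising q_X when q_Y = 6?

Exporter X's profit: π = q_X(66 − (q_X + q_Y)) − 27q_X − q_X².
∂π/∂q_X = 39 − 4q_X − q_Y = 0, so q_X = 9.75 − 0.25q_Y.
At q_Y = 6: q_X = 9.75 − 0.25·6 = 8.25.

8.25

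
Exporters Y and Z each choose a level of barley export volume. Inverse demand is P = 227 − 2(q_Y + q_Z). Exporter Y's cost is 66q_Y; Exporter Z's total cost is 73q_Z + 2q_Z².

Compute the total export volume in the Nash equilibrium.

Exporter Y's profit: π = q_Y(227 − 2(q_Y + q_Z)) − 66q_Y.
∂π/∂q_Y = 161 − 4q_Y − 2q_Z = 0, so q_Y = 40.25 − 0.5q_Z.
For Z: ∂π/∂q_Z = 154 − 8q_Z − 2q_Y = 0 ⇒ q_Z = 19.25 − 0.25q_Y.
Plugging q_Z into Y's best response: q_Y = 40.25 − 0.5(19.25 − 0.25q_Y) ⇒ 0.875q_Y = 30.625, so q_Y = 35.
Then q_Z = 19.25 − 0.25·35 = 10.5.
Total export volume: 35 + 10.5 = 45.5.

45.5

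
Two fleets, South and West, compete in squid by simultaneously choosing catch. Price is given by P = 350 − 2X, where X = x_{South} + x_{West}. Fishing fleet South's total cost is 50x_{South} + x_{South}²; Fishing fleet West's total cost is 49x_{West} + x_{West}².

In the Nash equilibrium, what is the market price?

Fishing fleet South's profit: π = x_{South}(350 − 2(x_{South} + x_{West})) − 50x_{South} − x_{South}².
∂π/∂x_{South} = 300 − 6x_{South} − 2x_{West} = 0, so x_{South} = 50 − (1/3)x_{West}.
By the same steps for West: x_{West} = 301/6 − (1/3)x_{South}.
Solving the two reaction functions simultaneously: (1 − (−1/3)(−1/3))x_{South} = 50 − (1/3)·(301/6), so (8/9)x_{South} = 599/18 and x_{South} = 37.4375.
Then x_{West} = 301/6 − (1/3)·37.4375 = 37.6875.
Equilibrium price: P = 350 − 2·75.125 = 199.75.

199.75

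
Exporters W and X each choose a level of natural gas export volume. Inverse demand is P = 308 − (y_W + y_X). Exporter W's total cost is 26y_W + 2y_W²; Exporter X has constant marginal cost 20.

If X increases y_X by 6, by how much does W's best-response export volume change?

Exporter W's profit: π = y_W(308 − (y_W + y_X)) − 26y_W − 2y_W².
∂π/∂y_W = 282 − 6y_W − y_X = 0, so y_W = 47 − (1/6)y_X.
The reaction-function slope is −1/6, so a 6-unit rise in y_X moves y_W by −1/6 × 6 = −1. W's best response falls — the actions are strategic substitutes.

-1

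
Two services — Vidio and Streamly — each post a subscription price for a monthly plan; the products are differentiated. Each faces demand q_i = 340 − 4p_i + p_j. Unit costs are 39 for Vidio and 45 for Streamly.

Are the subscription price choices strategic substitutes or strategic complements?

Vidio's profit: π = (p_{Vidio} − 39)(340 − 4p_{Vidio} + p_{Streamly}).
∂π/∂p_{Vidio} = 496 − 8p_{Vidio} + p_{Streamly} = 0 ⇒ p_{Vidio} = 62 + 0.125p_{Streamly}.
The best-response slope dp_{Vidio}/dp_{Streamly} = 0.125 > 0: the reaction function is upward-sloping, so the choices are strategic complements.

strategic complements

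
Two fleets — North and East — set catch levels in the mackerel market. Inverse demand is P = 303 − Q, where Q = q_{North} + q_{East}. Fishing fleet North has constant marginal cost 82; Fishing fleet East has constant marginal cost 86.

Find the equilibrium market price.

Fishing fleet North's profit: π = q_{North}(303 − (q_{North} + q_{East})) − 82q_{North}.
∂π/∂q_{North} = 221 − 2q_{North} − q_{East} = 0, so q_{North} = 110.5 − 0.5q_{East}.
By the same steps for East: q_{East} = 108.5 − 0.5q_{North}.
Substituting the second reaction function into the first: q_{North} = 110.5 − 0.5(108.5 − 0.5q_{North}), which gives 0.75q_{North} = 56.25 ⇒ q_{North} = 75.
Then q_{East} = 108.5 − 0.5·75 = 71.
Equilibrium price: P = 303 − 146 = 157.

157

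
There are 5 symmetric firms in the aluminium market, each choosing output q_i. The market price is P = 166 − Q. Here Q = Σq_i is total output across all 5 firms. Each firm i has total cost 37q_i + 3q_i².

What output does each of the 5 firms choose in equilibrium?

A representative firm's profit is π_i = q_i(166 − Q) − 37q_i − 3q_i², with Q = q_i + Σ_{j≠i} q_j.
First-order condition: 129 − 8q_i − Σ_{j≠i} q_j = 0.
In a symmetric equilibrium every firm chooses the same q, so Σ_{j≠i} q_j = 4q. The condition becomes 129 − 12q = 0, giving q = 129/12 = 10.75.

10.75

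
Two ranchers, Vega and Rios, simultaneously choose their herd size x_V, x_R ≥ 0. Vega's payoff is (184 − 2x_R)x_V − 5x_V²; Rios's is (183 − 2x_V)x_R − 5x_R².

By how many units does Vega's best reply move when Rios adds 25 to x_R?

-5

Expanding Vega's payoff: 184x_V − 2x_Rx_V − 5x_V².
∂π/∂x_V = 184 − 2x_R − 10x_V = 0, so x_V = 18.4 − 0.2x_R.
The reaction-function slope is −0.2, so a 25-unit rise in x_R moves x_V by −0.2 × 25 = −5. Vega's best response falls — the actions are strategic substitutes.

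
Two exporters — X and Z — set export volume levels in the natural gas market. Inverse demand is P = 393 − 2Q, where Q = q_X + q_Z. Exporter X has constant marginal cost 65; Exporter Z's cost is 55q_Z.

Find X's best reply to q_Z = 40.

Exporter X's profit: π = q_X(393 − 2(q_X + q_Z)) − 65q_X.
∂π/∂q_X = 328 − 4q_X − 2q_Z = 0, so q_X = 82 − 0.5q_Z.
At q_Z = 40: q_X = 82 − 0.5·40 = 62.

62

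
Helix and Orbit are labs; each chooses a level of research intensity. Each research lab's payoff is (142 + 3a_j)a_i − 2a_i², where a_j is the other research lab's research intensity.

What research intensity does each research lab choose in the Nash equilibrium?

142

Helix's payoff is (142 + 3a_O)a_H − 2a_H².
∂π/∂a_H = 142 + 3a_O − 4a_H = 0, so a_H = 35.5 + 0.75a_O.
The game is symmetric, so in equilibrium a_O = a_H: the reaction function gives 0.25a_H = 35.5, hence a_H = 142.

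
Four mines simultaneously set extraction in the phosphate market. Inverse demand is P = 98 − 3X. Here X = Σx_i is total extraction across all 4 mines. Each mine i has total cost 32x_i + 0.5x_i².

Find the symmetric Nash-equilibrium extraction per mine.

4.125

A representative mine's profit is π_i = x_i(98 − 3X) − 32x_i − 0.5x_i², with X = x_i + Σ_{j≠i} x_j.
First-order condition: 66 − 7x_i − 3Σ_{j≠i} x_j = 0.
Imposing symmetry (x_j = x for all j) turns Σ_{j≠i} x_j into 3x, so 66 = 16x and x = 4.125.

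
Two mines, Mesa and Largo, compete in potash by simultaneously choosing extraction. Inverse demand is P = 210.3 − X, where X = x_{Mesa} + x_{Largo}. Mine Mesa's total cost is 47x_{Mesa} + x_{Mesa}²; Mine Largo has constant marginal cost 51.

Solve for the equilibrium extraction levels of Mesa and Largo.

23.9, 67.7

Mine Mesa's profit: π = x_{Mesa}(210.3 − (x_{Mesa} + x_{Largo})) − 47x_{Mesa} − x_{Mesa}².
∂π/∂x_{Mesa} = 163.3 − 4x_{Mesa} − x_{Largo} = 0, so x_{Mesa} = 40.825 − 0.25x_{Largo}.
For Largo: ∂π/∂x_{Largo} = 159.3 − 2x_{Largo} − x_{Mesa} = 0 ⇒ x_{Largo} = 79.65 − 0.5x_{Mesa}.
Plugging x_{Largo} into Mesa's best response: x_{Mesa} = 40.825 − 0.25(79.65 − 0.5x_{Mesa}) ⇒ 0.875x_{Mesa} = 20.9125, so x_{Mesa} = 23.9.
Then x_{Largo} = 79.65 − 0.5·23.9 = 67.7.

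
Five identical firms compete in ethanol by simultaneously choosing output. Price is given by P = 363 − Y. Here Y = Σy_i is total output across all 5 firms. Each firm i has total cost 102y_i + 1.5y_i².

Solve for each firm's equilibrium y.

29

A representative firm's profit is π_i = y_i(363 − Y) − 102y_i − 1.5y_i², with Y = y_i + Σ_{j≠i} y_j.
First-order condition: 261 − 5y_i − Σ_{j≠i} y_j = 0.
With identical firms, set every y_j = y: then 261 − 5y − 4y = 0, i.e. y = 261/9 = 29.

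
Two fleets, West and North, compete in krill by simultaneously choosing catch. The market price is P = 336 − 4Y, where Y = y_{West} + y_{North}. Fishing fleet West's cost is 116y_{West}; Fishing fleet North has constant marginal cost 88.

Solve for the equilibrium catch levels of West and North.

Fishing fleet West's profit: π = y_{West}(336 − 4(y_{West} + y_{North})) − 116y_{West}.
∂π/∂y_{West} = 220 − 8y_{West} − 4y_{North} = 0, so y_{West} = 27.5 − 0.5y_{North}.
By the same steps for North: y_{North} = 31 − 0.5y_{West}.
Solving the two reaction functions simultaneously: (1 − (−0.5)(−0.5))y_{West} = 27.5 − 0.5·31, so 0.75y_{West} = 12 and y_{West} = 16.
Then y_{North} = 31 − 0.5·16 = 23.

16, 23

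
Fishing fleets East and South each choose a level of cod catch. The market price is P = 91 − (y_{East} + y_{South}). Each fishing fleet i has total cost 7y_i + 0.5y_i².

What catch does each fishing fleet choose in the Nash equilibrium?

Fishing fleet East's profit: π = y_{East}(91 − (y_{East} + y_{South})) − 7y_{East} − 0.5y_{East}².
∂π/∂y_{East} = 84 − 3y_{East} − y_{South} = 0, so y_{East} = 28 − (1/3)y_{South}.
By symmetry y_{South} = y_{East}; substituting into the reaction function, (4/3)y_{East} = 28 and y_{East} = 21.

21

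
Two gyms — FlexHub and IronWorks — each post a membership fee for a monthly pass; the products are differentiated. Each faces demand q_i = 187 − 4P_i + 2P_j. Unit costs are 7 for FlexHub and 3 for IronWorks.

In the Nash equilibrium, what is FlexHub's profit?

3203.56

FlexHub's profit: π = (P_{FlexHub} − 7)(187 − 4P_{FlexHub} + 2P_{IronWorks}).
∂π/∂P_{FlexHub} = 215 − 8P_{FlexHub} + 2P_{IronWorks} = 0 ⇒ P_{FlexHub} = 26.875 + 0.25P_{IronWorks}.
Similarly P_{IronWorks} = 24.875 + 0.25P_{FlexHub}.
Substituting the second reaction function into the first: P_{FlexHub} = 26.875 + 0.25(24.875 + 0.25P_{FlexHub}), which gives 0.9375P_{FlexHub} = 1059/32 ⇒ P_{FlexHub} = 35.3.
Then P_{IronWorks} = 24.875 + 0.25·35.3 = 33.7.
q_{FlexHub} = 187 − 4·35.3 + 2·33.7 = 113.2.
Profit = (35.3 − 7)·113.2 = 3203.56.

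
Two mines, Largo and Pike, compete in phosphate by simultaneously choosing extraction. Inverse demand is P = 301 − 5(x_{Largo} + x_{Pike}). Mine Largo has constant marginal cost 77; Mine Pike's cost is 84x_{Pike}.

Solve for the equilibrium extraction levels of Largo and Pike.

Mine Largo's profit: π = x_{Largo}(301 − 5(x_{Largo} + x_{Pike})) − 77x_{Largo}.
∂π/∂x_{Largo} = 224 − 10x_{Largo} − 5x_{Pike} = 0, so x_{Largo} = 22.4 − 0.5x_{Pike}.
By the same steps for Pike: x_{Pike} = 21.7 − 0.5x_{Largo}.
Substituting the second reaction function into the first: x_{Largo} = 22.4 − 0.5(21.7 − 0.5x_{Largo}), which gives 0.75x_{Largo} = 11.55 ⇒ x_{Largo} = 15.4.
Then x_{Pike} = 21.7 − 0.5·15.4 = 14.

15.4, 14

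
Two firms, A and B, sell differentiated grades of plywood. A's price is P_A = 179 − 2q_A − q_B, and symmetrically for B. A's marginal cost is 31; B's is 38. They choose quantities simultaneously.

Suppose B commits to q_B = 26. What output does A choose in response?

30.5

Firm A's profit: π = q_A(179 − 2q_A − q_B) − 31q_A.
∂π/∂q_A = 148 − 4q_A − q_B = 0 ⇒ q_A = 37 − 0.25q_B.
At q_B = 26: q_A = 37 − 0.25·26 = 30.5.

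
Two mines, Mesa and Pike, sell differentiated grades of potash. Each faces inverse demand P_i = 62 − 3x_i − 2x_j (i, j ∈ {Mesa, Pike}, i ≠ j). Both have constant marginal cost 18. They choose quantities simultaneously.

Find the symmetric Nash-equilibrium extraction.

5.5

Mine Mesa's profit: π = x_{Mesa}(62 − 3x_{Mesa} − 2x_{Pike}) − 18x_{Mesa}.
∂π/∂x_{Mesa} = 44 − 6x_{Mesa} − 2x_{Pike} = 0 ⇒ x_{Mesa} = 22/3 − (1/3)x_{Pike}.
Setting x_{Mesa} = x_{Pike} in the reaction function: x_{Mesa} = 22/3 − (1/3)x_{Mesa}, so x_{Mesa} = (22/3) / (4/3) = 5.5.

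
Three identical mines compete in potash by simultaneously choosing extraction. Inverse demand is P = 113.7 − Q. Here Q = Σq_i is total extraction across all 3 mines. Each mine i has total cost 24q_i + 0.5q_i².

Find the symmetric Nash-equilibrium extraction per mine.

17.94

A representative mine's profit is π_i = q_i(113.7 − Q) − 24q_i − 0.5q_i², with Q = q_i + Σ_{j≠i} q_j.
First-order condition: 89.7 − 3q_i − Σ_{j≠i} q_j = 0.
Imposing symmetry (q_j = q for all j) turns Σ_{j≠i} q_j into 2q, so 89.7 = 5q and q = 17.94.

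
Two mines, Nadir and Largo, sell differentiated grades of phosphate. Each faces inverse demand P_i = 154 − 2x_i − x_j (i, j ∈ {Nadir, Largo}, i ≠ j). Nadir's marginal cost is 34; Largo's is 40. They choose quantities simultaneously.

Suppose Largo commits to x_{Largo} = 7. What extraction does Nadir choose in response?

Mine Nadir's profit: π = x_{Nadir}(154 − 2x_{Nadir} − x_{Largo}) − 34x_{Nadir}.
∂π/∂x_{Nadir} = 120 − 4x_{Nadir} − x_{Largo} = 0 ⇒ x_{Nadir} = 30 − 0.25x_{Largo}.
At x_{Largo} = 7: x_{Nadir} = 30 − 0.25·7 = 28.25.

28.25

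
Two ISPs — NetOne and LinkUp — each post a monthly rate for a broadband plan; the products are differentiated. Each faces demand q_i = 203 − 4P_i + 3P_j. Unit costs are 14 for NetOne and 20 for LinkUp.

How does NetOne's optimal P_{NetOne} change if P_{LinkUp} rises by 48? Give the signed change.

18

NetOne's profit: π = (P_{NetOne} − 14)(203 − 4P_{NetOne} + 3P_{LinkUp}).
∂π/∂P_{NetOne} = 259 − 8P_{NetOne} + 3P_{LinkUp} = 0 ⇒ P_{NetOne} = 32.375 + 0.375P_{LinkUp}.
The reaction-function slope is 0.375, so a 48-unit rise in P_{LinkUp} moves P_{NetOne} by 0.375 × 48 = 18. NetOne's best response rises — the actions are strategic complements.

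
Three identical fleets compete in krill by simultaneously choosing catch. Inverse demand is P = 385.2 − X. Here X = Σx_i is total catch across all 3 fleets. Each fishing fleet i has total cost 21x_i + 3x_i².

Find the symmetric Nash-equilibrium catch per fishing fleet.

36.42

A representative fishing fleet's profit is π_i = x_i(385.2 − X) − 21x_i − 3x_i², with X = x_i + Σ_{j≠i} x_j.
First-order condition: 364.2 − 8x_i − Σ_{j≠i} x_j = 0.
With identical fishing fleets, set every x_j = x: then 364.2 − 8x − 2x = 0, i.e. x = 364.2/10 = 36.42.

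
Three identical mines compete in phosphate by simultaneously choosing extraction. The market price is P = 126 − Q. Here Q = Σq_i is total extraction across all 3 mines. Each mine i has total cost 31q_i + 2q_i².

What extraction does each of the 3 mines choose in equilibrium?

11.875

A representative mine's profit is π_i = q_i(126 − Q) − 31q_i − 2q_i², with Q = q_i + Σ_{j≠i} q_j.
First-order condition: 95 − 6q_i − Σ_{j≠i} q_j = 0.
With identical mines, set every q_j = q: then 95 − 6q − 2q = 0, i.e. q = 95/8 = 11.875.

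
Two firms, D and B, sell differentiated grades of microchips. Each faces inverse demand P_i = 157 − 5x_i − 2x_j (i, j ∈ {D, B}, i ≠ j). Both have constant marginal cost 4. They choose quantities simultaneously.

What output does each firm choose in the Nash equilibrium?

12.75

Firm D's profit: π = x_D(157 − 5x_D − 2x_B) − 4x_D.
∂π/∂x_D = 153 − 10x_D − 2x_B = 0 ⇒ x_D = 15.3 − 0.2x_B.
Setting x_D = x_B in the reaction function: x_D = 15.3 − 0.2x_D, so x_D = 15.3 / 1.2 = 12.75.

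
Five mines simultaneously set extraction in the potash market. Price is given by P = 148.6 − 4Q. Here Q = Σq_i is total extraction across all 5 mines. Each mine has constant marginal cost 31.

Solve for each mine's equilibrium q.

4.9

A representative mine's profit is π_i = q_i(148.6 − 4Q) − 31q_i, with Q = q_i + Σ_{j≠i} q_j.
First-order condition: 117.6 − 8q_i − 4Σ_{j≠i} q_j = 0.
In a symmetric equilibrium every mine chooses the same q, so Σ_{j≠i} q_j = 4q. The condition becomes 117.6 − 24q = 0, giving q = 117.6/24 = 4.9.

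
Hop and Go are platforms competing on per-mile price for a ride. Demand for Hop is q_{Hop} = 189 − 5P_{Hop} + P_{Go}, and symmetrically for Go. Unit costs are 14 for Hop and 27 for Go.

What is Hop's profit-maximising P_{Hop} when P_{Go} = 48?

30.7

Hop's profit: π = (P_{Hop} − 14)(189 − 5P_{Hop} + P_{Go}).
∂π/∂P_{Hop} = 259 − 10P_{Hop} + P_{Go} = 0 ⇒ P_{Hop} = 25.9 + 0.1P_{Go}.
At P_{Go} = 48: P_{Hop} = 25.9 + 0.1·48 = 30.7.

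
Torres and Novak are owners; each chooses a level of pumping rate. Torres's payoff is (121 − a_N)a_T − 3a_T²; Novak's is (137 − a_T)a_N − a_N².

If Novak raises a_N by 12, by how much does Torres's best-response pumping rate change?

-2

Expanding Torres's payoff: 121a_T − a_Na_T − 3a_T².
∂π/∂a_T = 121 − a_N − 6a_T = 0, so a_T = 121/6 − (1/6)a_N.
The reaction-function slope is −1/6, so a 12-unit rise in a_N moves a_T by −1/6 × 12 = −2. Torres's best response falls — the actions are strategic substitutes.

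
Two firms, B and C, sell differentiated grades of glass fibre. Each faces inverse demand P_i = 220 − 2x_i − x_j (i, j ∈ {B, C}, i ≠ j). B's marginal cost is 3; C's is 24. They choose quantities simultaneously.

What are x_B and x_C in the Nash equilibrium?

44.8, 37.8

Firm B's profit: π = x_B(220 − 2x_B − x_C) − 3x_B.
∂π/∂x_B = 217 − 4x_B − x_C = 0 ⇒ x_B = 54.25 − 0.25x_C.
Similarly x_C = 49 − 0.25x_B.
Plugging x_C into B's best response: x_B = 54.25 − 0.25(49 − 0.25x_B) ⇒ 0.9375x_B = 42, so x_B = 44.8.
Then x_C = 49 − 0.25·44.8 = 37.8.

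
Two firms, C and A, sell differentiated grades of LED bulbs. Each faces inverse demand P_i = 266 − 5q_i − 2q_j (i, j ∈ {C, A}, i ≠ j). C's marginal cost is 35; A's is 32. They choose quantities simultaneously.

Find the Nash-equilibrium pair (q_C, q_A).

19.1875, 19.5625

Firm C's profit: π = q_C(266 − 5q_C − 2q_A) − 35q_C.
∂π/∂q_C = 231 − 10q_C − 2q_A = 0 ⇒ q_C = 23.1 − 0.2q_A.
Similarly q_A = 23.4 − 0.2q_C.
Plugging q_A into C's best response: q_C = 23.1 − 0.2(23.4 − 0.2q_C) ⇒ 0.96q_C = 18.42, so q_C = 19.1875.
Then q_A = 23.4 − 0.2·19.1875 = 19.5625.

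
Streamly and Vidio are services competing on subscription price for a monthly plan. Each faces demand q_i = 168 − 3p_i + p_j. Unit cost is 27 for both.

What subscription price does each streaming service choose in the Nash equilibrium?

49.8

Streamly's profit: π = (p_{Streamly} − 27)(168 − 3p_{Streamly} + p_{Vidio}).
∂π/∂p_{Streamly} = 249 − 6p_{Streamly} + p_{Vidio} = 0 ⇒ p_{Streamly} = 41.5 + (1/6)p_{Vidio}.
By symmetry p_{Vidio} = p_{Streamly}; substituting into the reaction function, (5/6)p_{Streamly} = 41.5 and p_{Streamly} = 49.8.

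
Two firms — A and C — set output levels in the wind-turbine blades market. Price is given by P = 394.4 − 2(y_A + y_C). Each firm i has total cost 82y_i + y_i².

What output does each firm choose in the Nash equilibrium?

Firm A's profit: π = y_A(394.4 − 2(y_A + y_C)) − 82y_A − y_A².
∂π/∂y_A = 312.4 − 6y_A − 2y_C = 0, so y_A = 781/15 − (1/3)y_C.
Setting y_A = y_C in the reaction function: y_A = 781/15 − (1/3)y_A, so y_A = (781/15) / (4/3) = 39.05.

39.05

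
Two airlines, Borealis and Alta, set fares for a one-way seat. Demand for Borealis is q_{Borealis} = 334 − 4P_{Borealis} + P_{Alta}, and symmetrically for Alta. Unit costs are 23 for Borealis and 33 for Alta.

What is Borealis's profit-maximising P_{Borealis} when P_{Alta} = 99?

65.625

Borealis's profit: π = (P_{Borealis} − 23)(334 − 4P_{Borealis} + P_{Alta}).
∂π/∂P_{Borealis} = 426 − 8P_{Borealis} + P_{Alta} = 0 ⇒ P_{Borealis} = 53.25 + 0.125P_{Alta}.
At P_{Alta} = 99: P_{Borealis} = 53.25 + 0.125·99 = 65.625.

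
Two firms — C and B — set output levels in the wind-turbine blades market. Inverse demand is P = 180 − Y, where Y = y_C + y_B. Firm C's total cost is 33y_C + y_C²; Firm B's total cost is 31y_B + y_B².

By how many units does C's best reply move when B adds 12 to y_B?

Firm C's profit: π = y_C(180 − (y_C + y_B)) − 33y_C − y_C².
∂π/∂y_C = 147 − 4y_C − y_B = 0, so y_C = 36.75 − 0.25y_B.
The reaction-function slope is −0.25, so a 12-unit rise in y_B moves y_C by −0.25 × 12 = −3. C's best response falls — the actions are strategic substitutes.

-3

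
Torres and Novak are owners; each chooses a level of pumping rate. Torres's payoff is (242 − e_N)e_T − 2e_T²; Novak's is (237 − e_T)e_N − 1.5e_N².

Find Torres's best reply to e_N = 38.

51

Expanding Torres's payoff: 242e_T − e_Ne_T − 2e_T².
∂π/∂e_T = 242 − e_N − 4e_T = 0, so e_T = 60.5 − 0.25e_N.
At e_N = 38: e_T = 60.5 − 0.25·38 = 51.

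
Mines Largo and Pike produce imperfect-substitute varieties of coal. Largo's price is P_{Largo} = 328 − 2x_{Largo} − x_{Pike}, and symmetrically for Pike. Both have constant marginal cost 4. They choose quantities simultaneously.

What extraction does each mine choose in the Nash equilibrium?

64.8

Mine Largo's profit: π = x_{Largo}(328 − 2x_{Largo} − x_{Pike}) − 4x_{Largo}.
∂π/∂x_{Largo} = 324 − 4x_{Largo} − x_{Pike} = 0 ⇒ x_{Largo} = 81 − 0.25x_{Pike}.
By symmetry x_{Pike} = x_{Largo}; substituting into the reaction function, 1.25x_{Largo} = 81 and x_{Largo} = 64.8.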